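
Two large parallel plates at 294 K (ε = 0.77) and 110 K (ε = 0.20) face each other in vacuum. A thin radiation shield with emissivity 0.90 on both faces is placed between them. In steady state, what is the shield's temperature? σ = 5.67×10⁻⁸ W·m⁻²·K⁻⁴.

In steady state the net flux on the hot side equals that on the cold side.
σ(T₁⁴−T_s⁴)/D₁ = σ(T_s⁴−T₂⁴)/D₂, with D₁ = 1/ε₁+1/ε_s−1 = 1.410, D₂ = 1/ε_s+1/ε₂−1 = 5.111.
Solve for T_s⁴: T_s⁴ = (D₂·T₁⁴ + D₁·T₂⁴)/(D₁+D₂) = 5.888×10⁹ K⁴.

T_s ≈ 277 K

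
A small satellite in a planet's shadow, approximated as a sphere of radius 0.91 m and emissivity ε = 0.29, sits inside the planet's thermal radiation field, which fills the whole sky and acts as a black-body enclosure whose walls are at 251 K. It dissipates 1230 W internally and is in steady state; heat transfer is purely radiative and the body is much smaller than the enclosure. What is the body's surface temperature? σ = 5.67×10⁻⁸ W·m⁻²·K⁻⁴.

For a small grey body in a large enclosure, net radiated power = εσA(T⁴ − T_w⁴).
Steady state: P = εσA(T⁴ − T_w⁴) with A = 4πr² = 10.41 m².
T⁴ = P/(εσA) + T_w⁴ = 1230/(0.29·5.67×10⁻⁸·10.41) + (251)⁴
    = 7.188×10⁹ + 3.969×10⁹ = 1.116×10¹⁰ K⁴.

T ≈ 325 K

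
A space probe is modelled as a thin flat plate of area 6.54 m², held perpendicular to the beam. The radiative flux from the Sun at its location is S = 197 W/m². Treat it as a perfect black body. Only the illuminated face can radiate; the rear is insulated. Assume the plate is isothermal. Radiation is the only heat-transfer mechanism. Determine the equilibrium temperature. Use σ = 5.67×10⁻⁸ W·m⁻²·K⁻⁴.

T ≈ 243 K

At equilibrium, absorbed power = emitted power.
Absorbing cross-section = A = 6.540 m²; emitting surface = A = 6.540 m² (ratio 1).
S·A_cross = εσ·A_surf·T⁴  ⇒  T⁴ = S/(1σ).
T⁴ = 1.00·197/(1·5.67×10⁻⁸) = 3.474×10⁹ K⁴.
T = (3.474×10⁹)^(1/4).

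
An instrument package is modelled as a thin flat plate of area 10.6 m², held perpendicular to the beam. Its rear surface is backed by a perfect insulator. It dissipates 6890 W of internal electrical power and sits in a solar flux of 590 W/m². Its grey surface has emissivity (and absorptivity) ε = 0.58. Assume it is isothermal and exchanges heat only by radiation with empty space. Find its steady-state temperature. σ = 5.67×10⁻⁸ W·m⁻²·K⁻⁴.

T ≈ 417 K

At steady state, absorbed solar power + internal power = radiated power.
Absorbed: α·S·A_cross = 0.58·590·10.60 = 3627 W (cross-section A).
Total input = 3627 + 6890 = 10520 W.
Radiated: εσ·A_surf·T⁴ with A_surf = A = 10.60 m².
T⁴ = 10520/(0.58·5.67×10⁻⁸·10.60) = 3.017×10¹⁰ K⁴.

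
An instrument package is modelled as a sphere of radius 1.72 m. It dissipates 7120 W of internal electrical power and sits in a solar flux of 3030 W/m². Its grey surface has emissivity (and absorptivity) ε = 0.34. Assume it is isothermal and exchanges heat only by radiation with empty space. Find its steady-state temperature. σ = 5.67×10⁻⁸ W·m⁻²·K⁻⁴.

At steady state, absorbed solar power + internal power = radiated power.
Absorbed: α·S·A_cross = 0.34·3030·9.294 = 9575 W (cross-section πr²).
Total input = 9575 + 7120 = 16690 W.
Radiated: εσ·A_surf·T⁴ with A_surf = 4πr² = 37.18 m².
T⁴ = 16690/(0.34·5.67×10⁻⁸·37.18) = 2.329×10¹⁰ K⁴.

T ≈ 391 K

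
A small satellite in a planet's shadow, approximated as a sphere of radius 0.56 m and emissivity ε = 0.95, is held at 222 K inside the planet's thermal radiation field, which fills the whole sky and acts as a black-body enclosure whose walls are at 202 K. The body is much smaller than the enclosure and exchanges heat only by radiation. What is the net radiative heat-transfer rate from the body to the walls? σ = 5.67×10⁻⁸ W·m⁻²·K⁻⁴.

P_net ≈ 162 W

For a small grey body in a large enclosure: P_net = εσA(T_body⁴ − T_wall⁴).
A = 4πr² = 3.941 m²; T_body⁴ − T_wall⁴ = 2.429×10⁹ − 1.665×10⁹ = 7.639×10⁸ K⁴.
|P_net| = 0.95·5.67×10⁻⁸·3.941·7.639×10⁸.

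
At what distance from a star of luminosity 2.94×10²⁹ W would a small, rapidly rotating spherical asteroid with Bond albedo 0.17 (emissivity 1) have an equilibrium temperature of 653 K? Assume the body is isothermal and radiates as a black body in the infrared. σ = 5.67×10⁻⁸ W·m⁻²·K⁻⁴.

d ≈ 6.86×10¹¹ m

For an isothermal black-emitting sphere, (1−a)S·πr² = σ·4πr²·T⁴ ⇒ S = 4σT⁴/(1−a).
S = 4·5.67×10⁻⁸·(653)⁴/0.830 = 49680 W/m².
Flux falls as S = L/(4πd²), so d = √(L/(4πS)) = √(2.94×10²⁹/(4π·49680)).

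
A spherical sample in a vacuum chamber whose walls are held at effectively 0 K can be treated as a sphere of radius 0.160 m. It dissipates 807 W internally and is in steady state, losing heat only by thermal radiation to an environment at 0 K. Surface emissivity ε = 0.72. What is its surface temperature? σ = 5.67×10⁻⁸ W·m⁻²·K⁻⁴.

T ≈ 498 K

Steady state: internal power = radiated power, P = εσA T⁴.
Radiating area A = 4πr² = 0.3217 m².
T⁴ = P/(εσA) = 807/(0.72·5.67×10⁻⁸·0.3217) = 6.145×10¹⁰ K⁴.
T = (6.145×10¹⁰)^(1/4).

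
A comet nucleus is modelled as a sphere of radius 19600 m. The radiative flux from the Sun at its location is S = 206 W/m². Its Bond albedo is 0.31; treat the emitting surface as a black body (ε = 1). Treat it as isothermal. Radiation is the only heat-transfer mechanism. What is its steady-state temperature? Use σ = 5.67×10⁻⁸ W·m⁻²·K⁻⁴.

At equilibrium, absorbed power = emitted power.
Absorbing cross-section = πr² = 1.207×10⁹ m²; emitting surface = 4πr² = 4.827×10⁹ m² (ratio 4).
(1−a)S·A_cross = εσ·A_surf·T⁴  ⇒  T⁴ = (1−a)S/(4σ).
T⁴ = 0.690·206/(4·5.67×10⁻⁸) = 6.267×10⁸ K⁴.
T = (6.267×10⁸)^(1/4).

T ≈ 158 K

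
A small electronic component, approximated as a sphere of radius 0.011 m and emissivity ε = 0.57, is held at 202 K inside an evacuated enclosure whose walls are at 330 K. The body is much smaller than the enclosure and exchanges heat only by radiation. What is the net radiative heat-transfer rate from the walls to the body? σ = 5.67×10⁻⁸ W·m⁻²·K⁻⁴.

P_net ≈ 0.501 W

For a small grey body in a large enclosure: P_net = εσA(T_body⁴ − T_wall⁴).
A = 4πr² = 0.001521 m²; T_body⁴ − T_wall⁴ = 1.665×10⁹ − 1.186×10¹⁰ = -1.019×10¹⁰ K⁴.
|P_net| = 0.57·5.67×10⁻⁸·0.001521·1.019×10¹⁰.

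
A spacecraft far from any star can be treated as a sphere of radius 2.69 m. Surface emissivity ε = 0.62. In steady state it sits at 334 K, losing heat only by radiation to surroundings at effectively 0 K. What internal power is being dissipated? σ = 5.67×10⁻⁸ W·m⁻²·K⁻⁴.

P ≈ 39800 W

Steady state: P = εσA T⁴.
A = 4πr² = 90.93 m²; T⁴ = (334)⁴ = 1.244×10¹⁰ K⁴.
P = 0.62 × 5.67×10⁻⁸ × 90.93 × 1.244×10¹⁰.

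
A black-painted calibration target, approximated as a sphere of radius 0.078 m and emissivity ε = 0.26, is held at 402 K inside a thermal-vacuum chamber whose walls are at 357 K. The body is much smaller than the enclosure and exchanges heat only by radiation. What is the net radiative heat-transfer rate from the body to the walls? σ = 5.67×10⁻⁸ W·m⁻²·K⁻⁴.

For a small grey body in a large enclosure: P_net = εσA(T_body⁴ − T_wall⁴).
A = 4πr² = 0.07645 m²; T_body⁴ − T_wall⁴ = 2.612×10¹⁰ − 1.624×10¹⁰ = 9.873×10⁹ K⁴.
|P_net| = 0.26·5.67×10⁻⁸·0.07645·9.873×10⁹.

P_net ≈ 11.1 W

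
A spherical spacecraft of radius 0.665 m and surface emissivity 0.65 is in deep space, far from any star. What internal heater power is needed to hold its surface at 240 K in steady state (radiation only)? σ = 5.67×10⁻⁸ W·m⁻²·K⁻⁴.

P ≈ 680 W

P = εσ·4πr²·T⁴.
4πr² = 5.557 m²; T⁴ = 3.318×10⁹ K⁴.
P = 0.65·5.67×10⁻⁸·5.557·3.318×10⁹.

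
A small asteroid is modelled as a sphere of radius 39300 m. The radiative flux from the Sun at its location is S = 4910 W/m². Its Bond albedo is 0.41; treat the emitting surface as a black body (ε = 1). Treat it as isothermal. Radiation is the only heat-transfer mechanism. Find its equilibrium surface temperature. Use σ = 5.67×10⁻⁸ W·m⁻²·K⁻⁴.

At equilibrium, absorbed power = emitted power.
Absorbing cross-section = πr² = 4.852×10⁹ m²; emitting surface = 4πr² = 1.941×10¹⁰ m² (ratio 4).
(1−a)S·A_cross = εσ·A_surf·T⁴  ⇒  T⁴ = (1−a)S/(4σ).
T⁴ = 0.590·4910/(4·5.67×10⁻⁸) = 1.277×10¹⁰ K⁴.
T = (1.277×10¹⁰)^(1/4).

T ≈ 336 K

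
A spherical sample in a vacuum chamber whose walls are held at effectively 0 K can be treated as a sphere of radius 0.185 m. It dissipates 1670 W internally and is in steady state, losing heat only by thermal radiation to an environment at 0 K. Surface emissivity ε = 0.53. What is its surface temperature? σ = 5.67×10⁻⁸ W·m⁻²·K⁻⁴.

Steady state: internal power = radiated power, P = εσA T⁴.
Radiating area A = 4πr² = 0.4301 m².
T⁴ = P/(εσA) = 1670/(0.53·5.67×10⁻⁸·0.4301) = 1.292×10¹¹ K⁴.
T = (1.292×10¹¹)^(1/4).

T ≈ 600 K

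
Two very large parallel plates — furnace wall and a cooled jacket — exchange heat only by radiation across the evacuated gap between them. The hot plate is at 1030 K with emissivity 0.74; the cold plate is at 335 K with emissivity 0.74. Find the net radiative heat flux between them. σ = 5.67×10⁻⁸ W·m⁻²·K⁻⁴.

For two infinite grey parallel plates, q = σ(T₁⁴ − T₂⁴)/(1/ε₁ + 1/ε₂ − 1).
T₁⁴ − T₂⁴ = 1.126×10¹² − 1.259×10¹⁰ = 1.113×10¹² K⁴.
1/ε₁ + 1/ε₂ − 1 = 1.351 + 1.351 − 1 = 1.703.
q = 5.67×10⁻⁸ × 1.113×10¹² / 1.703.

q ≈ 37100 W/m²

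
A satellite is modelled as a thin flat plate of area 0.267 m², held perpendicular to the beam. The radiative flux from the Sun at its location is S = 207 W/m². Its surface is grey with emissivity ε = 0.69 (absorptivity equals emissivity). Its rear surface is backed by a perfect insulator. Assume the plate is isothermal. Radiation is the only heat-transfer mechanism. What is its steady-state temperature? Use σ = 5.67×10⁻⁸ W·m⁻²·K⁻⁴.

At equilibrium, absorbed power = emitted power.
Absorbing cross-section = A = 0.2670 m²; emitting surface = A = 0.2670 m² (ratio 1).
εS·A_cross = εσ·A_surf·T⁴  ⇒  T⁴ = S/(1σ)   (ε cancels).
T⁴ = 207/(1·5.67×10⁻⁸) = 3.651×10⁹ K⁴.
T = (3.651×10⁹)^(1/4).

T ≈ 246 K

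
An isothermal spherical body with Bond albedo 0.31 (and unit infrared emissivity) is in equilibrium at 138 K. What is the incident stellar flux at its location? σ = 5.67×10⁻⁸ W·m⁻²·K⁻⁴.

S ≈ 119 W/m²

(1−a)S·πr² = σ·4πr²·T⁴ ⇒ S = 4σT⁴/(1−a).
S = 4·5.67×10⁻⁸·3.627×10⁸/0.690.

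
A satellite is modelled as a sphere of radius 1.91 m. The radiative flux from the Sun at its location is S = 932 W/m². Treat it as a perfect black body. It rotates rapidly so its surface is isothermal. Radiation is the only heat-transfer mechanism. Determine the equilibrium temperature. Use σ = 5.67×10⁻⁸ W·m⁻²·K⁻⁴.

At equilibrium, absorbed power = emitted power.
Absorbing cross-section = πr² = 11.46 m²; emitting surface = 4πr² = 45.84 m² (ratio 4).
S·A_cross = εσ·A_surf·T⁴  ⇒  T⁴ = S/(4σ).
T⁴ = 1.00·932/(4·5.67×10⁻⁸) = 4.109×10⁹ K⁴.
T = (4.109×10⁹)^(1/4).

T ≈ 253 K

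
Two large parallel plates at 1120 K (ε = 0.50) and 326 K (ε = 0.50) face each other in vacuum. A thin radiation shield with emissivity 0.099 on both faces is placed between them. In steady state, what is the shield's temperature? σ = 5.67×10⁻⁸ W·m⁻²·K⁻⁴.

T_s ≈ 943 K

In steady state the net flux on the hot side equals that on the cold side.
σ(T₁⁴−T_s⁴)/D₁ = σ(T_s⁴−T₂⁴)/D₂, with D₁ = 1/ε₁+1/ε_s−1 = 11.10, D₂ = 1/ε_s+1/ε₂−1 = 11.10.
Solve for T_s⁴: T_s⁴ = (D₂·T₁⁴ + D₁·T₂⁴)/(D₁+D₂) = 7.924×10¹¹ K⁴.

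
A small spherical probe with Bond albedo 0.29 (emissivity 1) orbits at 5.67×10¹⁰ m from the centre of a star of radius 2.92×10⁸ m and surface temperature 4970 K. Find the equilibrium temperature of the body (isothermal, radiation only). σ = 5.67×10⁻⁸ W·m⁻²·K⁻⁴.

T ≈ 232 K

The star's surface emits σT_*⁴; at distance d the flux is S = σT_*⁴(R_*/d)².
S = 5.67×10⁻⁸·(4970)⁴·(2.92×10⁸/5.67×10¹⁰)² = 917.5 W/m².
For an isothermal sphere T⁴ = (1−a)S/(4σ) = 2.872×10⁹ K⁴.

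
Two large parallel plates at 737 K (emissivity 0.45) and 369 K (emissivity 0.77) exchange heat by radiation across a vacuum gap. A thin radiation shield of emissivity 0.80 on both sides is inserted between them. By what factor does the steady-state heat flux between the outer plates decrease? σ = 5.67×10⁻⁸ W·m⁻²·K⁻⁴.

Without shield: q₀ = σΔ(T⁴)/(1/ε₁+1/ε₂−1) with denominator 2.521.
With shield the two gaps are in series; the resistances add: (1/ε₁+1/ε_s−1)+(1/ε_s+1/ε₂−1) = 2.472+1.549 = 4.021.
Heat-flux ratio q₀/q = 4.021/2.521.

factor ≈ 1.60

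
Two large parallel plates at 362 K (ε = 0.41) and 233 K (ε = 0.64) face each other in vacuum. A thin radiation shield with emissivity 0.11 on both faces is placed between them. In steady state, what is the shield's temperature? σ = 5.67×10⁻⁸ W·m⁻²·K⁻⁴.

T_s ≈ 314 K

In steady state the net flux on the hot side equals that on the cold side.
σ(T₁⁴−T_s⁴)/D₁ = σ(T_s⁴−T₂⁴)/D₂, with D₁ = 1/ε₁+1/ε_s−1 = 10.53, D₂ = 1/ε_s+1/ε₂−1 = 9.653.
Solve for T_s⁴: T_s⁴ = (D₂·T₁⁴ + D₁·T₂⁴)/(D₁+D₂) = 9.751×10⁹ K⁴.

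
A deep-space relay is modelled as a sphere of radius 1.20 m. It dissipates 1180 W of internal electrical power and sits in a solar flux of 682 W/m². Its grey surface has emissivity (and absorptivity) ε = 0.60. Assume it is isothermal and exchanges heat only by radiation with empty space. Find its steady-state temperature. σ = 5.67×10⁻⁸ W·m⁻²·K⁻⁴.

T ≈ 265 K

At steady state, absorbed solar power + internal power = radiated power.
Absorbed: α·S·A_cross = 0.60·682·4.524 = 1851 W (cross-section πr²).
Total input = 1851 + 1180 = 3031 W.
Radiated: εσ·A_surf·T⁴ with A_surf = 4πr² = 18.10 m².
T⁴ = 3031/(0.60·5.67×10⁻⁸·18.10) = 4.924×10⁹ K⁴.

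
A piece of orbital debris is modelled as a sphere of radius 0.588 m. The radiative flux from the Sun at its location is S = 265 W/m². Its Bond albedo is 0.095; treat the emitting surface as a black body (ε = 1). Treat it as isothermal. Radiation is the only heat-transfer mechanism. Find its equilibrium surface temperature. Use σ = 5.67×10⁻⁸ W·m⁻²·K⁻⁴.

T ≈ 180 K

At equilibrium, absorbed power = emitted power.
Absorbing cross-section = πr² = 1.086 m²; emitting surface = 4πr² = 4.345 m² (ratio 4).
(1−a)S·A_cross = εσ·A_surf·T⁴  ⇒  T⁴ = (1−a)S/(4σ).
T⁴ = 0.905·265/(4·5.67×10⁻⁸) = 1.057×10⁹ K⁴.
T = (1.057×10⁹)^(1/4).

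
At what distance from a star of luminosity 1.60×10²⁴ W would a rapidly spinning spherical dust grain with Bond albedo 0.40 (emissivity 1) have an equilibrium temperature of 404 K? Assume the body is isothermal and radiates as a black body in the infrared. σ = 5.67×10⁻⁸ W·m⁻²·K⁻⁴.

d ≈ 3.56×10⁹ m

For an isothermal black-emitting sphere, (1−a)S·πr² = σ·4πr²·T⁴ ⇒ S = 4σT⁴/(1−a).
S = 4·5.67×10⁻⁸·(404)⁴/0.600 = 10070 W/m².
Flux falls as S = L/(4πd²), so d = √(L/(4πS)) = √(1.60×10²⁴/(4π·10070)).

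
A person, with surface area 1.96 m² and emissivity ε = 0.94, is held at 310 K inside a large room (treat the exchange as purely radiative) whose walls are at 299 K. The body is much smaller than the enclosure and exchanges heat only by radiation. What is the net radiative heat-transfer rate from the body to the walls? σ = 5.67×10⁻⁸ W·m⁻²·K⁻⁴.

P_net ≈ 130 W

For a small grey body in a large enclosure: P_net = εσA(T_body⁴ − T_wall⁴).
A = 1.96 m²; T_body⁴ − T_wall⁴ = 9.235×10⁹ − 7.993×10⁹ = 1.243×10⁹ K⁴.
|P_net| = 0.94·5.67×10⁻⁸·1.960·1.243×10⁹.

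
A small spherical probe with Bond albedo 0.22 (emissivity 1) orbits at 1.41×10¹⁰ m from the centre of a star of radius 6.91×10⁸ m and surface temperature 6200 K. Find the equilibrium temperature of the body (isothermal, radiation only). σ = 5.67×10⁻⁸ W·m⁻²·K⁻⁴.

T ≈ 912 K

The star's surface emits σT_*⁴; at distance d the flux is S = σT_*⁴(R_*/d)².
S = 5.67×10⁻⁸·(6200)⁴·(6.91×10⁸/1.41×10¹⁰)² = 2.012×10⁵ W/m².
For an isothermal sphere T⁴ = (1−a)S/(4σ) = 6.920×10¹¹ K⁴.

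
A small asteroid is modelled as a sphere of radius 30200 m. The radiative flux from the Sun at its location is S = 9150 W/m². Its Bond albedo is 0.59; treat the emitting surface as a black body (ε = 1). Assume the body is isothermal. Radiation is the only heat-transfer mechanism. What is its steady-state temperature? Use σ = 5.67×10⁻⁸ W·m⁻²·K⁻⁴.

T ≈ 359 K

At equilibrium, absorbed power = emitted power.
Absorbing cross-section = πr² = 2.865×10⁹ m²; emitting surface = 4πr² = 1.146×10¹⁰ m² (ratio 4).
(1−a)S·A_cross = εσ·A_surf·T⁴  ⇒  T⁴ = (1−a)S/(4σ).
T⁴ = 0.410·9150/(4·5.67×10⁻⁸) = 1.654×10¹⁰ K⁴.
T = (1.654×10¹⁰)^(1/4).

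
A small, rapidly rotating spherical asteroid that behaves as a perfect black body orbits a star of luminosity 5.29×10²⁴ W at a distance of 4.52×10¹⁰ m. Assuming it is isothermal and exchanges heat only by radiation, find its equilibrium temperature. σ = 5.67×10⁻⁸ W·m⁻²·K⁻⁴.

First find the stellar flux at distance d: S = L/(4πd²) = 5.29×10²⁴/(4π·(4.52×10¹⁰)²) = 206.0 W/m².
For an isothermal sphere, absorbed (1−a)S·πr² = emitted σ·4πr²·T⁴, so T⁴ = (1−a)S/(4σ).
T⁴ = 1.00·206.0/(4·5.67×10⁻⁸) = 9.085×10⁸ K⁴.

T ≈ 174 K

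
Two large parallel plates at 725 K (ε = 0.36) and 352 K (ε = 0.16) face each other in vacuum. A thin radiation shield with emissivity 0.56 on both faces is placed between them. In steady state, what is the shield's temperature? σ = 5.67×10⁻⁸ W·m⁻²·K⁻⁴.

In steady state the net flux on the hot side equals that on the cold side.
σ(T₁⁴−T_s⁴)/D₁ = σ(T_s⁴−T₂⁴)/D₂, with D₁ = 1/ε₁+1/ε_s−1 = 3.563, D₂ = 1/ε_s+1/ε₂−1 = 7.036.
Solve for T_s⁴: T_s⁴ = (D₂·T₁⁴ + D₁·T₂⁴)/(D₁+D₂) = 1.886×10¹¹ K⁴.

T_s ≈ 659 K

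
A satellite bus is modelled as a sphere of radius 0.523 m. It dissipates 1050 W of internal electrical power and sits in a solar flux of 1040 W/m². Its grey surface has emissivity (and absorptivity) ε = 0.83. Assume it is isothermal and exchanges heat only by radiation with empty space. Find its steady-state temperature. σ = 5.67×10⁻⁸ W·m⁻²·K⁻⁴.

At steady state, absorbed solar power + internal power = radiated power.
Absorbed: α·S·A_cross = 0.83·1040·0.8593 = 741.8 W (cross-section πr²).
Total input = 741.8 + 1050 = 1792 W.
Radiated: εσ·A_surf·T⁴ with A_surf = 4πr² = 3.437 m².
T⁴ = 1792/(0.83·5.67×10⁻⁸·3.437) = 1.108×10¹⁰ K⁴.

T ≈ 324 K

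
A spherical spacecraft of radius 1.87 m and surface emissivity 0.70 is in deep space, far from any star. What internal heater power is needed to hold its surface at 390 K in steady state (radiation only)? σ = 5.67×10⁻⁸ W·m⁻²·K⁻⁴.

P = εσ·4πr²·T⁴.
4πr² = 43.94 m²; T⁴ = 2.313×10¹⁰ K⁴.
P = 0.70·5.67×10⁻⁸·43.94·2.313×10¹⁰.

P ≈ 40300 W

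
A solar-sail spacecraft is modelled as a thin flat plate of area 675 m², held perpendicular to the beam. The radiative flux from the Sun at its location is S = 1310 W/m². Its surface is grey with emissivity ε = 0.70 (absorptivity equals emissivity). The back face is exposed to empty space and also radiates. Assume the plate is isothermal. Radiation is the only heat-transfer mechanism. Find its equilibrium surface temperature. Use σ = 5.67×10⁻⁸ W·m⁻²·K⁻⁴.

At equilibrium, absorbed power = emitted power.
Absorbing cross-section = A = 675.0 m²; emitting surface = 2A = 1350 m² (ratio 2).
εS·A_cross = εσ·A_surf·T⁴  ⇒  T⁴ = S/(2σ)   (ε cancels).
T⁴ = 1310/(2·5.67×10⁻⁸) = 1.155×10¹⁰ K⁴.
T = (1.155×10¹⁰)^(1/4).

T ≈ 328 K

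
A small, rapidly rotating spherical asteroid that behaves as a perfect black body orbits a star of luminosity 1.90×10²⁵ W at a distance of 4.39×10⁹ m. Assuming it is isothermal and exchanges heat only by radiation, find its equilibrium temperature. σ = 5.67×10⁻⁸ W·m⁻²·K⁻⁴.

First find the stellar flux at distance d: S = L/(4πd²) = 1.90×10²⁵/(4π·(4.39×10⁹)²) = 78450 W/m².
For an isothermal sphere, absorbed (1−a)S·πr² = emitted σ·4πr²·T⁴, so T⁴ = (1−a)S/(4σ).
T⁴ = 1.00·78450/(4·5.67×10⁻⁸) = 3.459×10¹¹ K⁴.

T ≈ 767 K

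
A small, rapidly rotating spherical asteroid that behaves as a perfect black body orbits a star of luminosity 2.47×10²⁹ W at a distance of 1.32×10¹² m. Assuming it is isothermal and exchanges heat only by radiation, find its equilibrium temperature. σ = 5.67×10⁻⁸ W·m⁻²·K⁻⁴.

First find the stellar flux at distance d: S = L/(4πd²) = 2.47×10²⁹/(4π·(1.32×10¹²)²) = 11280 W/m².
For an isothermal sphere, absorbed (1−a)S·πr² = emitted σ·4πr²·T⁴, so T⁴ = (1−a)S/(4σ).
T⁴ = 1.00·11280/(4·5.67×10⁻⁸) = 4.974×10¹⁰ K⁴.

T ≈ 472 K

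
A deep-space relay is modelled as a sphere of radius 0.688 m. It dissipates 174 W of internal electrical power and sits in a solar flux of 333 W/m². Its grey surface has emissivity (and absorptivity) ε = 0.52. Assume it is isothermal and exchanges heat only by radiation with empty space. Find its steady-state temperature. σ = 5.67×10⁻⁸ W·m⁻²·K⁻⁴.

At steady state, absorbed solar power + internal power = radiated power.
Absorbed: α·S·A_cross = 0.52·333·1.487 = 257.5 W (cross-section πr²).
Total input = 257.5 + 174 = 431.5 W.
Radiated: εσ·A_surf·T⁴ with A_surf = 4πr² = 5.948 m².
T⁴ = 431.5/(0.52·5.67×10⁻⁸·5.948) = 2.460×10⁹ K⁴.

T ≈ 223 K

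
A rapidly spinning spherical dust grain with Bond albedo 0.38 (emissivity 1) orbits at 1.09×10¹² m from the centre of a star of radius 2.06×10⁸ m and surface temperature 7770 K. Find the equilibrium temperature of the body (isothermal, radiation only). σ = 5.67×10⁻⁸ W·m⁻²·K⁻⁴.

T ≈ 67.0 K

The star's surface emits σT_*⁴; at distance d the flux is S = σT_*⁴(R_*/d)².
S = 5.67×10⁻⁸·(7770)⁴·(2.06×10⁸/1.09×10¹²)² = 7.382 W/m².
For an isothermal sphere T⁴ = (1−a)S/(4σ) = 2.018×10⁷ K⁴.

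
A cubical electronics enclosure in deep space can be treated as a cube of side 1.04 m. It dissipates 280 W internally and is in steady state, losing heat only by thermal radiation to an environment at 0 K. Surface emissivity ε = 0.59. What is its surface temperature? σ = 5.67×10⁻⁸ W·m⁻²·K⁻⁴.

T ≈ 190 K

Steady state: internal power = radiated power, P = εσA T⁴.
Radiating area A = 6L² = 6.490 m².
T⁴ = P/(εσA) = 280/(0.59·5.67×10⁻⁸·6.490) = 1.290×10⁹ K⁴.
T = (1.290×10⁹)^(1/4).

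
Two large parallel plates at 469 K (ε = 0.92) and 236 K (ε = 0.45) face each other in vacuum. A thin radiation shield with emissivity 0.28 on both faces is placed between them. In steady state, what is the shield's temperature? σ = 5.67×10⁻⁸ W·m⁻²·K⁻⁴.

In steady state the net flux on the hot side equals that on the cold side.
σ(T₁⁴−T_s⁴)/D₁ = σ(T_s⁴−T₂⁴)/D₂, with D₁ = 1/ε₁+1/ε_s−1 = 3.658, D₂ = 1/ε_s+1/ε₂−1 = 4.794.
Solve for T_s⁴: T_s⁴ = (D₂·T₁⁴ + D₁·T₂⁴)/(D₁+D₂) = 2.878×10¹⁰ K⁴.

T_s ≈ 412 K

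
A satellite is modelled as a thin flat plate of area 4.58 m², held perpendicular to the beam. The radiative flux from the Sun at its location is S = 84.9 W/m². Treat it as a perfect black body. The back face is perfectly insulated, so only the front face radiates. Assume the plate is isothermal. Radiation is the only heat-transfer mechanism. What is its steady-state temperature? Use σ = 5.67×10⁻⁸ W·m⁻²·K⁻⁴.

T ≈ 197 K

At equilibrium, absorbed power = emitted power.
Absorbing cross-section = A = 4.580 m²; emitting surface = A = 4.580 m² (ratio 1).
S·A_cross = εσ·A_surf·T⁴  ⇒  T⁴ = S/(1σ).
T⁴ = 1.00·84.9/(1·5.67×10⁻⁸) = 1.497×10⁹ K⁴.
T = (1.497×10⁹)^(1/4).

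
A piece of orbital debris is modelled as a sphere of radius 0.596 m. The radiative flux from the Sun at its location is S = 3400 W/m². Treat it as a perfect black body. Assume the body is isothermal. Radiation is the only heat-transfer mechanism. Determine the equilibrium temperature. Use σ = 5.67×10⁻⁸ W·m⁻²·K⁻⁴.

T ≈ 350 K

At equilibrium, absorbed power = emitted power.
Absorbing cross-section = πr² = 1.116 m²; emitting surface = 4πr² = 4.464 m² (ratio 4).
S·A_cross = εσ·A_surf·T⁴  ⇒  T⁴ = S/(4σ).
T⁴ = 1.00·3400/(4·5.67×10⁻⁸) = 1.499×10¹⁰ K⁴.
T = (1.499×10¹⁰)^(1/4).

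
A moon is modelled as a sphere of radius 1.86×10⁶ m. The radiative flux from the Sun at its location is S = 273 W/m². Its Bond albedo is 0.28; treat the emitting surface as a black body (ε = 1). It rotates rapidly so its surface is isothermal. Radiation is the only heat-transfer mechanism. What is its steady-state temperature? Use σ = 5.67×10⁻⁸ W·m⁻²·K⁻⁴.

At equilibrium, absorbed power = emitted power.
Absorbing cross-section = πr² = 1.087×10¹³ m²; emitting surface = 4πr² = 4.347×10¹³ m² (ratio 4).
(1−a)S·A_cross = εσ·A_surf·T⁴  ⇒  T⁴ = (1−a)S/(4σ).
T⁴ = 0.720·273/(4·5.67×10⁻⁸) = 8.667×10⁸ K⁴.
T = (8.667×10⁸)^(1/4).

T ≈ 172 K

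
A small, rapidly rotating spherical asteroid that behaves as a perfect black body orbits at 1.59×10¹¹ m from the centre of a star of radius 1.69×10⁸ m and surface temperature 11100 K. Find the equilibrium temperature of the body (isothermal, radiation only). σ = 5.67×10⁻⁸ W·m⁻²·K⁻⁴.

The star's surface emits σT_*⁴; at distance d the flux is S = σT_*⁴(R_*/d)².
S = 5.67×10⁻⁸·(11100)⁴·(1.69×10⁸/1.59×10¹¹)² = 972.4 W/m².
For an isothermal sphere T⁴ = (1−a)S/(4σ) = 4.288×10⁹ K⁴.

T ≈ 256 K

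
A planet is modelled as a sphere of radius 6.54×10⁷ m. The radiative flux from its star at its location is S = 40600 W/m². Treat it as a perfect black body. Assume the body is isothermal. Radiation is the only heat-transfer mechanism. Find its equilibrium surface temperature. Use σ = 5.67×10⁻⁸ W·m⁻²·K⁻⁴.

T ≈ 650 K

At equilibrium, absorbed power = emitted power.
Absorbing cross-section = πr² = 1.344×10¹⁶ m²; emitting surface = 4πr² = 5.375×10¹⁶ m² (ratio 4).
S·A_cross = εσ·A_surf·T⁴  ⇒  T⁴ = S/(4σ).
T⁴ = 1.00·40600/(4·5.67×10⁻⁸) = 1.790×10¹¹ K⁴.
T = (1.790×10¹¹)^(1/4).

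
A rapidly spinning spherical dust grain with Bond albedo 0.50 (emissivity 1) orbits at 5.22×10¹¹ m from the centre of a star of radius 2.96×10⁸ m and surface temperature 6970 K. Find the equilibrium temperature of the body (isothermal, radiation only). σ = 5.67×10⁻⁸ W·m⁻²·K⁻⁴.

T ≈ 98.7 K

The star's surface emits σT_*⁴; at distance d the flux is S = σT_*⁴(R_*/d)².
S = 5.67×10⁻⁸·(6970)⁴·(2.96×10⁸/5.22×10¹¹)² = 43.03 W/m².
For an isothermal sphere T⁴ = (1−a)S/(4σ) = 9.486×10⁷ K⁴.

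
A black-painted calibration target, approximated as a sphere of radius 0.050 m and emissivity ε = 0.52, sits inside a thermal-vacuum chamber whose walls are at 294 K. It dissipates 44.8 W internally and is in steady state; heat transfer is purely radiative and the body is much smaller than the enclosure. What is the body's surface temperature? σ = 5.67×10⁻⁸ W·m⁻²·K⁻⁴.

T ≈ 486 K

For a small grey body in a large enclosure, net radiated power = εσA(T⁴ − T_w⁴).
Steady state: P = εσA(T⁴ − T_w⁴) with A = 4πr² = 0.03142 m².
T⁴ = P/(εσA) + T_w⁴ = 44.8/(0.52·5.67×10⁻⁸·0.03142) + (294)⁴
    = 4.837×10¹⁰ + 7.471×10⁹ = 5.584×10¹⁰ K⁴.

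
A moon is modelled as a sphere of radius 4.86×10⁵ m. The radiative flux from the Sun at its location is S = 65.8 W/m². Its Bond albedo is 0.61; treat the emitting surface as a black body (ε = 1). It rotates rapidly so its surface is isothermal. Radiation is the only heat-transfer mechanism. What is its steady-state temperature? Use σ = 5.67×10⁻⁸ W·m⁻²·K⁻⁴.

At equilibrium, absorbed power = emitted power.
Absorbing cross-section = πr² = 7.420×10¹¹ m²; emitting surface = 4πr² = 2.968×10¹² m² (ratio 4).
(1−a)S·A_cross = εσ·A_surf·T⁴  ⇒  T⁴ = (1−a)S/(4σ).
T⁴ = 0.390·65.8/(4·5.67×10⁻⁸) = 1.131×10⁸ K⁴.
T = (1.131×10⁸)^(1/4).

T ≈ 103 K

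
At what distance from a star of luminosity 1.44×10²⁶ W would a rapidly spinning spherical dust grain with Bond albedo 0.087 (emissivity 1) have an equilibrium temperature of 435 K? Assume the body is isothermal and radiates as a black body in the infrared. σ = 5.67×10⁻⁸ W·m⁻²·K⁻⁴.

d ≈ 3.59×10¹⁰ m

For an isothermal black-emitting sphere, (1−a)S·πr² = σ·4πr²·T⁴ ⇒ S = 4σT⁴/(1−a).
S = 4·5.67×10⁻⁸·(435)⁴/0.913 = 8895 W/m².
Flux falls as S = L/(4πd²), so d = √(L/(4πS)) = √(1.44×10²⁶/(4π·8895)).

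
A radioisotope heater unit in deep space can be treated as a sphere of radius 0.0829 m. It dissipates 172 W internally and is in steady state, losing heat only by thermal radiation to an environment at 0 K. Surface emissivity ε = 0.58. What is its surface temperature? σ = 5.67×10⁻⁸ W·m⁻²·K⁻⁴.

Steady state: internal power = radiated power, P = εσA T⁴.
Radiating area A = 4πr² = 0.08636 m².
T⁴ = P/(εσA) = 172/(0.58·5.67×10⁻⁸·0.08636) = 6.056×10¹⁰ K⁴.
T = (6.056×10¹⁰)^(1/4).

T ≈ 496 K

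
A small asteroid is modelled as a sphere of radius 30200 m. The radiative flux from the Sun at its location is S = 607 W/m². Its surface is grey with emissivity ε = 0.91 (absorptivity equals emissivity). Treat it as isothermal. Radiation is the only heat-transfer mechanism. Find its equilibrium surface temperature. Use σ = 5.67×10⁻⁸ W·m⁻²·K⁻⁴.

At equilibrium, absorbed power = emitted power.
Absorbing cross-section = πr² = 2.865×10⁹ m²; emitting surface = 4πr² = 1.146×10¹⁰ m² (ratio 4).
εS·A_cross = εσ·A_surf·T⁴  ⇒  T⁴ = S/(4σ)   (ε cancels).
T⁴ = 607/(4·5.67×10⁻⁸) = 2.676×10⁹ K⁴.
T = (2.676×10⁹)^(1/4).

T ≈ 227 K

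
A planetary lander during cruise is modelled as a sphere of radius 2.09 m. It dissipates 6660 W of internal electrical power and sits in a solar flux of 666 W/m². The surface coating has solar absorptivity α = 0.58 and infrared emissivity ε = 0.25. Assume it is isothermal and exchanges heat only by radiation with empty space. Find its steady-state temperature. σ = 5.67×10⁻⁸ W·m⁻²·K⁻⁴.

At steady state, absorbed solar power + internal power = radiated power.
Absorbed: α·S·A_cross = 0.58·666·13.72 = 5301 W (cross-section πr²).
Total input = 5301 + 6660 = 11960 W.
Radiated: εσ·A_surf·T⁴ with A_surf = 4πr² = 54.89 m².
T⁴ = 11960/(0.25·5.67×10⁻⁸·54.89) = 1.537×10¹⁰ K⁴.

T ≈ 352 K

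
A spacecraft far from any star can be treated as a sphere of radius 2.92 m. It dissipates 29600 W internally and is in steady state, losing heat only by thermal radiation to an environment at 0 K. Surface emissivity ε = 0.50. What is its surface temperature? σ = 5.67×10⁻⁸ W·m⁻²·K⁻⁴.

T ≈ 314 K

Steady state: internal power = radiated power, P = εσA T⁴.
Radiating area A = 4πr² = 107.1 m².
T⁴ = P/(εσA) = 29600/(0.50·5.67×10⁻⁸·107.1) = 9.745×10⁹ K⁴.
T = (9.745×10⁹)^(1/4).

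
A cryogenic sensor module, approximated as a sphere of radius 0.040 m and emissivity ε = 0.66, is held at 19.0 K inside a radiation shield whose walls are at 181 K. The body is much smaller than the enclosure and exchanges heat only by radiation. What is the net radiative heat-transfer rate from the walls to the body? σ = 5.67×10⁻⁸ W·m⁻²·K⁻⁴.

For a small grey body in a large enclosure: P_net = εσA(T_body⁴ − T_wall⁴).
A = 4πr² = 0.02011 m²; T_body⁴ − T_wall⁴ = 1.303×10⁵ − 1.073×10⁹ = -1.073×10⁹ K⁴.
|P_net| = 0.66·5.67×10⁻⁸·0.02011·1.073×10⁹.

P_net ≈ 0.807 W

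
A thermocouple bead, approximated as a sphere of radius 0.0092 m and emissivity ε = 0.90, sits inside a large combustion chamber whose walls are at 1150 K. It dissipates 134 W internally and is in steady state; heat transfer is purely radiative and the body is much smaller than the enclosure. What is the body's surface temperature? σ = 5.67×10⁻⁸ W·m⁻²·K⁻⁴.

T ≈ 1430 K

For a small grey body in a large enclosure, net radiated power = εσA(T⁴ − T_w⁴).
Steady state: P = εσA(T⁴ − T_w⁴) with A = 4πr² = 0.001064 m².
T⁴ = P/(εσA) + T_w⁴ = 134/(0.90·5.67×10⁻⁸·0.001064) + (1150)⁴
    = 2.469×10¹² + 1.749×10¹² = 4.218×10¹² K⁴.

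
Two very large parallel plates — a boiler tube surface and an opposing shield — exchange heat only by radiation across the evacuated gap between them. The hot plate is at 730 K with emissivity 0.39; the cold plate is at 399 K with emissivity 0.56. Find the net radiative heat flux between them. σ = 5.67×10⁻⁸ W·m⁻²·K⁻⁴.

For two infinite grey parallel plates, q = σ(T₁⁴ − T₂⁴)/(1/ε₁ + 1/ε₂ − 1).
T₁⁴ − T₂⁴ = 2.840×10¹¹ − 2.534×10¹⁰ = 2.586×10¹¹ K⁴.
1/ε₁ + 1/ε₂ − 1 = 2.564 + 1.786 − 1 = 3.350.
q = 5.67×10⁻⁸ × 2.586×10¹¹ / 3.350.

q ≈ 4380 W/m²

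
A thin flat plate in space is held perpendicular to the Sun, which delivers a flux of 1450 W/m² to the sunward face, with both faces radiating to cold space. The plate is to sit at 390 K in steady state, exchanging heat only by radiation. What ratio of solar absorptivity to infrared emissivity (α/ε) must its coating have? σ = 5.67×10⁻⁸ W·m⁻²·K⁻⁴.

Balance: αS·A = εσ·2A·T⁴ ⇒ α/ε = 2σT⁴/S.
α/ε = 2·5.67×10⁻⁸·(390)⁴/1450 = 2·5.67×10⁻⁸·2.313×10¹⁰/1450.

α/ε ≈ 1.81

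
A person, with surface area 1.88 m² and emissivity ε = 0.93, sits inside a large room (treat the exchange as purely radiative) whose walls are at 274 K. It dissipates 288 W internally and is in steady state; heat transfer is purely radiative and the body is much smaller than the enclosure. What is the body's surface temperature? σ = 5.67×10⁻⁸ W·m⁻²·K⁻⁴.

T ≈ 304 K

For a small grey body in a large enclosure, net radiated power = εσA(T⁴ − T_w⁴).
Steady state: P = εσA(T⁴ − T_w⁴) with A = 1.88 m².
T⁴ = P/(εσA) + T_w⁴ = 288/(0.93·5.67×10⁻⁸·1.880) + (274)⁴
    = 2.905×10⁹ + 5.636×10⁹ = 8.542×10⁹ K⁴.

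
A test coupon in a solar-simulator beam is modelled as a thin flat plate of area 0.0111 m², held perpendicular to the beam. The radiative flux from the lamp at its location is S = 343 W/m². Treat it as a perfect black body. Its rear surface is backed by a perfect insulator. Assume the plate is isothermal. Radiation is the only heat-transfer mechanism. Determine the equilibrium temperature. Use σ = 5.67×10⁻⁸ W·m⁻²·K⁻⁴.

At equilibrium, absorbed power = emitted power.
Absorbing cross-section = A = 0.01110 m²; emitting surface = A = 0.01110 m² (ratio 1).
S·A_cross = εσ·A_surf·T⁴  ⇒  T⁴ = S/(1σ).
T⁴ = 1.00·343/(1·5.67×10⁻⁸) = 6.049×10⁹ K⁴.
T = (6.049×10⁹)^(1/4).

T ≈ 279 K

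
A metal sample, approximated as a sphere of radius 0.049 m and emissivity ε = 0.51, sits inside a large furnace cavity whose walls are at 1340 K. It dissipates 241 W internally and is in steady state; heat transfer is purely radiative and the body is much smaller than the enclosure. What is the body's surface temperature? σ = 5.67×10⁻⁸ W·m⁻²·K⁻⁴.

T ≈ 1370 K

For a small grey body in a large enclosure, net radiated power = εσA(T⁴ − T_w⁴).
Steady state: P = εσA(T⁴ − T_w⁴) with A = 4πr² = 0.03017 m².
T⁴ = P/(εσA) + T_w⁴ = 241/(0.51·5.67×10⁻⁸·0.03017) + (1340)⁴
    = 2.762×10¹¹ + 3.224×10¹² = 3.500×10¹² K⁴.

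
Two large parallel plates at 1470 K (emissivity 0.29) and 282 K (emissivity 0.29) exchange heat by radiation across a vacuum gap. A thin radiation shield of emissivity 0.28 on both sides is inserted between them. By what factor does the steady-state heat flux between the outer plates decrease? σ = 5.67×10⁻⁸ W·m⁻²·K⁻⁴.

factor ≈ 2.04

Without shield: q₀ = σΔ(T⁴)/(1/ε₁+1/ε₂−1) with denominator 5.897.
With shield the two gaps are in series; the resistances add: (1/ε₁+1/ε_s−1)+(1/ε_s+1/ε₂−1) = 6.020+6.020 = 12.04.
Heat-flux ratio q₀/q = 12.04/5.897.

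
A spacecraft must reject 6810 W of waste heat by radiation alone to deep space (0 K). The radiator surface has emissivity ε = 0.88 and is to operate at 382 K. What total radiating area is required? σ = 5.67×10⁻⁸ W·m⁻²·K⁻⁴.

A ≈ 6.41 m²

P = εσA T⁴ ⇒ A = P/(εσT⁴).
T⁴ = 2.129×10¹⁰ K⁴.
A = 6810/(0.88 × 5.67×10⁻⁸ × 2.129×10¹⁰).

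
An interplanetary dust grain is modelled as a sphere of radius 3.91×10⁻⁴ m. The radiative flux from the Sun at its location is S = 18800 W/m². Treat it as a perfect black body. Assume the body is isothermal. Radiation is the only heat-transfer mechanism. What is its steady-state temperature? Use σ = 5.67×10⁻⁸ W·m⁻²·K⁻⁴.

T ≈ 537 K

At equilibrium, absorbed power = emitted power.
Absorbing cross-section = πr² = 4.803×10⁻⁷ m²; emitting surface = 4πr² = 1.921×10⁻⁶ m² (ratio 4).
S·A_cross = εσ·A_surf·T⁴  ⇒  T⁴ = S/(4σ).
T⁴ = 1.00·18800/(4·5.67×10⁻⁸) = 8.289×10¹⁰ K⁴.
T = (8.289×10¹⁰)^(1/4).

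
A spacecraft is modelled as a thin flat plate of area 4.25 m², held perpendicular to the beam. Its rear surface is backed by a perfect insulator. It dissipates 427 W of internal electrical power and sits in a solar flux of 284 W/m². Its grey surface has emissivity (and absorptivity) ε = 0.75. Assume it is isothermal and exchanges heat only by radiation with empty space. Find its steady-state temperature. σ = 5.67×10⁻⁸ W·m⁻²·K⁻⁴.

T ≈ 293 K

At steady state, absorbed solar power + internal power = radiated power.
Absorbed: α·S·A_cross = 0.75·284·4.250 = 905.2 W (cross-section A).
Total input = 905.2 + 427 = 1332 W.
Radiated: εσ·A_surf·T⁴ with A_surf = A = 4.250 m².
T⁴ = 1332/(0.75·5.67×10⁻⁸·4.250) = 7.371×10⁹ K⁴.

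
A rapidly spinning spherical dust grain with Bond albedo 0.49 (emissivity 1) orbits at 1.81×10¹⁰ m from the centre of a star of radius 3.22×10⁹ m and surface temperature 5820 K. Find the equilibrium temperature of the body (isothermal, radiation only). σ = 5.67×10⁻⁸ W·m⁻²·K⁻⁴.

T ≈ 1470 K

The star's surface emits σT_*⁴; at distance d the flux is S = σT_*⁴(R_*/d)².
S = 5.67×10⁻⁸·(5820)⁴·(3.22×10⁹/1.81×10¹⁰)² = 2.059×10⁶ W/m².
For an isothermal sphere T⁴ = (1−a)S/(4σ) = 4.630×10¹² K⁴.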